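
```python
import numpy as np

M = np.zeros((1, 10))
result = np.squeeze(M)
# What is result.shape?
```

(10,)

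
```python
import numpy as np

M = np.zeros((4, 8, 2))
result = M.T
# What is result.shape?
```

(2, 8, 4)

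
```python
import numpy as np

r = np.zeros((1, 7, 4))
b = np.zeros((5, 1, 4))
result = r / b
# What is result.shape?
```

(5, 7, 4)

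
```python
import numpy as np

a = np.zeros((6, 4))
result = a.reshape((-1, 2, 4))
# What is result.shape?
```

(3, 2, 4)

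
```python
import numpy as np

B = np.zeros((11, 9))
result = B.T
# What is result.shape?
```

(9, 11)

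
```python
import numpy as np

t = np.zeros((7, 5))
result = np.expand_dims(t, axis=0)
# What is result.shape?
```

(1, 7, 5)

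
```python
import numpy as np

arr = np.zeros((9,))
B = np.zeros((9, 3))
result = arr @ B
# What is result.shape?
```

(3,)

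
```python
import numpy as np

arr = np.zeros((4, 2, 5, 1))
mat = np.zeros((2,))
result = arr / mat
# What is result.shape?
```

(4, 2, 5, 2)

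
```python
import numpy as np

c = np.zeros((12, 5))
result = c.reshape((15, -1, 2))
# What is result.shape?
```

(15, 2, 2)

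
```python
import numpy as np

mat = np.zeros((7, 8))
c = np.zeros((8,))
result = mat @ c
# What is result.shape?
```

(7,)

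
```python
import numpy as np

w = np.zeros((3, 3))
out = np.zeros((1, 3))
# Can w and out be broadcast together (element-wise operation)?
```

Yes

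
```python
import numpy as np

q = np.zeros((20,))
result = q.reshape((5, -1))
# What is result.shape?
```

(5, 4)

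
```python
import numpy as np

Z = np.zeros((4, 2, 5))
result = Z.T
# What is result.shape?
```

(5, 2, 4)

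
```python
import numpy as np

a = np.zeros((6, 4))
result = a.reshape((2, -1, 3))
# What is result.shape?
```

(2, 4, 3)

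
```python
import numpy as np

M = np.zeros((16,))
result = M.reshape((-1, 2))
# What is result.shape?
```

(8, 2)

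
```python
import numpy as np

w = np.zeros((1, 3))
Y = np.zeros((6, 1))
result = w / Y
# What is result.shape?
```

(6, 3)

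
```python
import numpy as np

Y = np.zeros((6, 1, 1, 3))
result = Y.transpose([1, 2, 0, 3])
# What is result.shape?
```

(1, 1, 6, 3)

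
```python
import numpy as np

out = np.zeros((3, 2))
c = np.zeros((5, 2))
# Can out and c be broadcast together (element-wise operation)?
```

No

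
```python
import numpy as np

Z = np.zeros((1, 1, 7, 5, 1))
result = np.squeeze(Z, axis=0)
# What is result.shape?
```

(1, 7, 5, 1)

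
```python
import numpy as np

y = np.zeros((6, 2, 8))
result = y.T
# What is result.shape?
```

(8, 2, 6)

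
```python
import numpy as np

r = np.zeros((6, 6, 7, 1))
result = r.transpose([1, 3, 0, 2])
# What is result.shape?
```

(6, 1, 6, 7)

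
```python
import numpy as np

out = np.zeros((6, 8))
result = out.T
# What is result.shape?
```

(8, 6)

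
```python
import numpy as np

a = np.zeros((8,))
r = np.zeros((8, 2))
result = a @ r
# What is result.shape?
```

(2,)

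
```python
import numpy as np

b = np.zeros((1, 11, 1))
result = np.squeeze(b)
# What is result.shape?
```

(11,)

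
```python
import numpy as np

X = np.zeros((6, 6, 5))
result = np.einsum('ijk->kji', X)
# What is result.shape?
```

(5, 6, 6)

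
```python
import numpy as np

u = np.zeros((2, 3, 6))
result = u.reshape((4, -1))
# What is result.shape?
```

(4, 9)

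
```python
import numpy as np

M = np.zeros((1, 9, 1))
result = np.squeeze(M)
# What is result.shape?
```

(9,)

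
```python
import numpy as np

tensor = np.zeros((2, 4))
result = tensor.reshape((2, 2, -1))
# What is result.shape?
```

(2, 2, 2)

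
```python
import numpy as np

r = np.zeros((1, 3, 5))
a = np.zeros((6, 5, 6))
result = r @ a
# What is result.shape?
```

(6, 3, 6)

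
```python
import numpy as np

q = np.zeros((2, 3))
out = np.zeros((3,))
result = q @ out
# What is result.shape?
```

(2,)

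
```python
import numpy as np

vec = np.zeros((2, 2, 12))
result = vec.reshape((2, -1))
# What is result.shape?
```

(2, 24)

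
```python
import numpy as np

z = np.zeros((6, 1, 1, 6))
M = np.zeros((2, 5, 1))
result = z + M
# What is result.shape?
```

(6, 2, 5, 6)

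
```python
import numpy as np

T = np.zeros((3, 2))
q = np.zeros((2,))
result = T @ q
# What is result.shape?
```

(3,)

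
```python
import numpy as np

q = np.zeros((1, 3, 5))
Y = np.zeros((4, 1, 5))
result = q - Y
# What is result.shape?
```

(4, 3, 5)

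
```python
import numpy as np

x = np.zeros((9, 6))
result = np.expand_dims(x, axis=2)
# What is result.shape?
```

(9, 6, 1)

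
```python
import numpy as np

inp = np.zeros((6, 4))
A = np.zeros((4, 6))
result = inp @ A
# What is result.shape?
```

(6, 6)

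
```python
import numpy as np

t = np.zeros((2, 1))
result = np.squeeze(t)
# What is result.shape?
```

(2,)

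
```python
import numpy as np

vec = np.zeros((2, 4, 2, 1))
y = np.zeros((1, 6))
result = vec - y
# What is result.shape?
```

(2, 4, 2, 6)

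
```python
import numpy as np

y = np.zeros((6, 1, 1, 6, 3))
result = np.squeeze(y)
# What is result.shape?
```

(6, 6, 3)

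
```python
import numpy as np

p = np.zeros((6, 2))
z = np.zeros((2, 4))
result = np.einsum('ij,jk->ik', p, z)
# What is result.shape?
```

(6, 4)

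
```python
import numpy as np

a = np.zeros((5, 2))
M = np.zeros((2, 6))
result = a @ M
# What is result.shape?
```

(5, 6)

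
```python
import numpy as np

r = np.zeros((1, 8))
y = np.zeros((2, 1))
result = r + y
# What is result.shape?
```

(2, 8)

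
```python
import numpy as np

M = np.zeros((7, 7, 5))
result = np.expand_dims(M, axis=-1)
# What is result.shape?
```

(7, 7, 5, 1)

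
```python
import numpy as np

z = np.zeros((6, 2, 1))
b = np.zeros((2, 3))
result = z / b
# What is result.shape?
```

(6, 2, 3)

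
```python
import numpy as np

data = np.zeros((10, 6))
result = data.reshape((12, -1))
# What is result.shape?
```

(12, 5)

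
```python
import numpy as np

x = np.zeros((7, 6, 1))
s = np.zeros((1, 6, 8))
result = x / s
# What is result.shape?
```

(7, 6, 8)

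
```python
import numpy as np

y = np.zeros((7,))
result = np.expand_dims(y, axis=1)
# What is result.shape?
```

(7, 1)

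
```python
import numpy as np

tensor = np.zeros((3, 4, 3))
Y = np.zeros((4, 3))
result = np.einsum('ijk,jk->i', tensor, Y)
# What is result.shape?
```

(3,)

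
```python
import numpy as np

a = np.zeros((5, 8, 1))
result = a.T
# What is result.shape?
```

(1, 8, 5)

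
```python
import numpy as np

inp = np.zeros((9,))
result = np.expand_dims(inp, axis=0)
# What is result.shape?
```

(1, 9)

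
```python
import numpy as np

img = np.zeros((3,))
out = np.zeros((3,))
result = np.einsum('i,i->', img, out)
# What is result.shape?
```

()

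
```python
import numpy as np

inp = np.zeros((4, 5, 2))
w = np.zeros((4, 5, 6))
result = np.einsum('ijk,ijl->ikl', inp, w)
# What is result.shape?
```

(4, 2, 6)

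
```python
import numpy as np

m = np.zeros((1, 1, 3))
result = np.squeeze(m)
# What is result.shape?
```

(3,)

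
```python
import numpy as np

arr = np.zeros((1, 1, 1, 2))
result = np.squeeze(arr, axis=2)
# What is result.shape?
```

(1, 1, 2)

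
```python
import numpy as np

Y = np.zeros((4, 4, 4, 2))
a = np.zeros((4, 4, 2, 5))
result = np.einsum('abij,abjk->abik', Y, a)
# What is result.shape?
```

(4, 4, 4, 5)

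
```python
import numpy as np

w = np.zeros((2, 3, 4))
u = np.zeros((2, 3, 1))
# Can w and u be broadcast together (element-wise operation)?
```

Yes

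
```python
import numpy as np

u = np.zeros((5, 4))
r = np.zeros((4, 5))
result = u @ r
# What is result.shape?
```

(5, 5)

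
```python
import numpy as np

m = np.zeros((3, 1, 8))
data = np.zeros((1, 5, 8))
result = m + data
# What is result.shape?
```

(3, 5, 8)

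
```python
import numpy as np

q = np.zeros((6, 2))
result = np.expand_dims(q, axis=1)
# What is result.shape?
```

(6, 1, 2)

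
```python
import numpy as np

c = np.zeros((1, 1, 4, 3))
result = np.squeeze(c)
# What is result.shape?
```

(4, 3)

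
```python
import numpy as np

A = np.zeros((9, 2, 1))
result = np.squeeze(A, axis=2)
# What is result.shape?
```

(9, 2)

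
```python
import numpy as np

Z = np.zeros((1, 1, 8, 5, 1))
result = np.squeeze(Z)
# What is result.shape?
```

(8, 5)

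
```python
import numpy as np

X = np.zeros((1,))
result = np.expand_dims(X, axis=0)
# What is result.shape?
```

(1, 1)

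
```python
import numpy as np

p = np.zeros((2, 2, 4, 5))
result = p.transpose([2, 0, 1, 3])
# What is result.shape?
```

(4, 2, 2, 5)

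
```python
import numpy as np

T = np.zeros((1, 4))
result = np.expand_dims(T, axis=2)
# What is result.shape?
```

(1, 4, 1)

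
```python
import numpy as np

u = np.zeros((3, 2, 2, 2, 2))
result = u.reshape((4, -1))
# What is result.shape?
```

(4, 12)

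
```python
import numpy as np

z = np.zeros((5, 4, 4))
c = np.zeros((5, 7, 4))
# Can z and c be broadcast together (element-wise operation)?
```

No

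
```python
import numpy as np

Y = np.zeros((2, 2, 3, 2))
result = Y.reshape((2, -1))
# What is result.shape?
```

(2, 12)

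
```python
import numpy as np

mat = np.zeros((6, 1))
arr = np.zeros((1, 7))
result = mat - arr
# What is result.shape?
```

(6, 7)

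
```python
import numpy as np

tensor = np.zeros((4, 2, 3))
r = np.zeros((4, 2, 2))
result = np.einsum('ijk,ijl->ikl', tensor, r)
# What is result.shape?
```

(4, 3, 2)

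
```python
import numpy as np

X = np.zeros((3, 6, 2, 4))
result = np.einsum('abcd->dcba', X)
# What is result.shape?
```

(4, 2, 6, 3)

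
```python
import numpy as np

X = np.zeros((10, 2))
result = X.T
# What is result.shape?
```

(2, 10)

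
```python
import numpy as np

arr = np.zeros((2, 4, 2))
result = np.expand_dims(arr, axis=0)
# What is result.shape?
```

(1, 2, 4, 2)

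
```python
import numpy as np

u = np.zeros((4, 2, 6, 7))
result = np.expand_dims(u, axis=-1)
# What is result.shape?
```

(4, 2, 6, 7, 1)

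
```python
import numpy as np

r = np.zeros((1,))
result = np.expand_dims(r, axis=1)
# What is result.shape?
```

(1, 1)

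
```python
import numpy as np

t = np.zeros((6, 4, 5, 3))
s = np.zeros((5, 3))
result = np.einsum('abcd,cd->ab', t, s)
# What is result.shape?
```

(6, 4)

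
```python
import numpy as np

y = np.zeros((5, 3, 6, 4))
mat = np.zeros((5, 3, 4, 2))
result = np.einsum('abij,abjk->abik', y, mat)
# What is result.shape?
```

(5, 3, 6, 2)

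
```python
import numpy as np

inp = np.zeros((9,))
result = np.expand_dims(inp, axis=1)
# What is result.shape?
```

(9, 1)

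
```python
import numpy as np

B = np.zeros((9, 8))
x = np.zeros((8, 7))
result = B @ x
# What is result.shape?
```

(9, 7)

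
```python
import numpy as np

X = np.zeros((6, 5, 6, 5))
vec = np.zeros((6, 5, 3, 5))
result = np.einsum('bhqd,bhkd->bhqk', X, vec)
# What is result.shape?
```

(6, 5, 6, 3)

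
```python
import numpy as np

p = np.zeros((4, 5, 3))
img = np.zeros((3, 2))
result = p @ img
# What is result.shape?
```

(4, 5, 2)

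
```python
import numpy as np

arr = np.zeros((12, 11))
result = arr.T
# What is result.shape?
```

(11, 12)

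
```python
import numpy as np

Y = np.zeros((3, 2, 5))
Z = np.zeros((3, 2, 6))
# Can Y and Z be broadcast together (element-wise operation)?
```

No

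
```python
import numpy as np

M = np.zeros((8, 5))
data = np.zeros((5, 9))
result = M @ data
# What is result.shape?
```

(8, 9)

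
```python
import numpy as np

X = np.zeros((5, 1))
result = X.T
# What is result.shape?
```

(1, 5)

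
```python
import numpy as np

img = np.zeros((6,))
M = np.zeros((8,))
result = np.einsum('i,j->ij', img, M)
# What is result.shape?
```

(6, 8)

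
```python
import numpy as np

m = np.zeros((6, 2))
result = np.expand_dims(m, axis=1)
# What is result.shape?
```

(6, 1, 2)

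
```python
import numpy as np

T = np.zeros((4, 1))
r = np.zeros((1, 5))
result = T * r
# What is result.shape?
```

(4, 5)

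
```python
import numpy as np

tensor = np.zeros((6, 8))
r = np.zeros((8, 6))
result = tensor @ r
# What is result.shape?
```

(6, 6)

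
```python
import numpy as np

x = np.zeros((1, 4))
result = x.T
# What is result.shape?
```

(4, 1)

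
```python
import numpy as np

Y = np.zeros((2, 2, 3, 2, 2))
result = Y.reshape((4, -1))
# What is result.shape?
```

(4, 12)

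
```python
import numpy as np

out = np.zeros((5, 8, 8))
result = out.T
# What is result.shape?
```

(8, 8, 5)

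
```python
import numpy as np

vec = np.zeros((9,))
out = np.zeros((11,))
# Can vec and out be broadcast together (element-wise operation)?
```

No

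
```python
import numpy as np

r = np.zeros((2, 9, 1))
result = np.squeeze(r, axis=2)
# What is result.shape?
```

(2, 9)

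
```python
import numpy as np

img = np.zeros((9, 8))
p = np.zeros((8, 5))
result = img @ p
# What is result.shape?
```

(9, 5)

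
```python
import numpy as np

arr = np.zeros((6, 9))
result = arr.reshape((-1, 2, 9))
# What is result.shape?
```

(3, 2, 9)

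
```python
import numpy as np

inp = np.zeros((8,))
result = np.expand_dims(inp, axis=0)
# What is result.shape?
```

(1, 8)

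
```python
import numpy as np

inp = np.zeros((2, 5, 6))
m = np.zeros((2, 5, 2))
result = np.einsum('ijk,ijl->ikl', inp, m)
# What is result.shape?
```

(2, 6, 2)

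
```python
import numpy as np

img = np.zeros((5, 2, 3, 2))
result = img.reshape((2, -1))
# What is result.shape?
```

(2, 30)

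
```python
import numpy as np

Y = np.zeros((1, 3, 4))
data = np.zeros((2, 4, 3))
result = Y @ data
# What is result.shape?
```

(2, 3, 3)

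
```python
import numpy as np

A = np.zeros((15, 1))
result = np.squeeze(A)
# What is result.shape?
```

(15,)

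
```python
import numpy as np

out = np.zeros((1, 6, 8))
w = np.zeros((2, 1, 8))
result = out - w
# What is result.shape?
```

(2, 6, 8)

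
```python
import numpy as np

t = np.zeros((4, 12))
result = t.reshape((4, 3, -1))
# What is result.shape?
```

(4, 3, 4)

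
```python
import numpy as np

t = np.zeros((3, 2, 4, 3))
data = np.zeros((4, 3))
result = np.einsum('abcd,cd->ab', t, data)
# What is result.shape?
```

(3, 2)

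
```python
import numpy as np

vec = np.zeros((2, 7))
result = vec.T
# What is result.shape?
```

(7, 2)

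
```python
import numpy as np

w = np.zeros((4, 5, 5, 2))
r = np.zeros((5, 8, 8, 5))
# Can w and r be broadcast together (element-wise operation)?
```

No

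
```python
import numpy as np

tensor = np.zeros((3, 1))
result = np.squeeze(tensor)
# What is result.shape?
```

(3,)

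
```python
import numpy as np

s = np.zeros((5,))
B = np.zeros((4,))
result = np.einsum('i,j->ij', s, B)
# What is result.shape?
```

(5, 4)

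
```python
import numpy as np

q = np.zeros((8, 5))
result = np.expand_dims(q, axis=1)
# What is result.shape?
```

(8, 1, 5)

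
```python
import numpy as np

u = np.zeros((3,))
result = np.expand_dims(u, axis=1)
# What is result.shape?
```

(3, 1)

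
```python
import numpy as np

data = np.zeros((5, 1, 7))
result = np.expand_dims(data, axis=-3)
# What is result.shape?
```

(5, 1, 1, 7)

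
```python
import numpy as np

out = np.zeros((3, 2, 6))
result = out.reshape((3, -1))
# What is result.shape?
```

(3, 12)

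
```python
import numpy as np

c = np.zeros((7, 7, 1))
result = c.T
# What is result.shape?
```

(1, 7, 7)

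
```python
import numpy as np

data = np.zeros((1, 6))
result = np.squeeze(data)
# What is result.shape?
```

(6,)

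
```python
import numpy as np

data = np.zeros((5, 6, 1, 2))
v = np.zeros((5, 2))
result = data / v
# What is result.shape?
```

(5, 6, 5, 2)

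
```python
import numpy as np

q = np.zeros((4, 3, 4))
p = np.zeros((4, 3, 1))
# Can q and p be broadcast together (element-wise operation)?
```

Yes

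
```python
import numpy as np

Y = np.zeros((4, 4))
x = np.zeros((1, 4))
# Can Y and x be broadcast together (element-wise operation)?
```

Yes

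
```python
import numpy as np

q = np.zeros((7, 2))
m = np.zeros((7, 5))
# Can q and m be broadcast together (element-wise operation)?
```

No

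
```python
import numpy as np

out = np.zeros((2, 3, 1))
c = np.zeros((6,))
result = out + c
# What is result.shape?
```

(2, 3, 6)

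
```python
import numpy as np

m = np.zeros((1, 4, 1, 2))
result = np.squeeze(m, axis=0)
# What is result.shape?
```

(4, 1, 2)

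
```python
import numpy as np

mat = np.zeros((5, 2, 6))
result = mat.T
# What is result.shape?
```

(6, 2, 5)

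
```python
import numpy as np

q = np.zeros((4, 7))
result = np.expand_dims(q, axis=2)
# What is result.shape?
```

(4, 7, 1)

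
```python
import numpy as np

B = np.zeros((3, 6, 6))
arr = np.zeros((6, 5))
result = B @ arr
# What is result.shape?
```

(3, 6, 5)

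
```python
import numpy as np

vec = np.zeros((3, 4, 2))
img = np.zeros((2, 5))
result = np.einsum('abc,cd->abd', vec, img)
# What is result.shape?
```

(3, 4, 5)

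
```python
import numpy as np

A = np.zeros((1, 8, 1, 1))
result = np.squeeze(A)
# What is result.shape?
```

(8,)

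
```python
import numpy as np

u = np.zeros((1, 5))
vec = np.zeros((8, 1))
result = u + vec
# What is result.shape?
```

(8, 5)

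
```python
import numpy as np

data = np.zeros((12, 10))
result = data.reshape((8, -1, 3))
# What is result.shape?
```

(8, 5, 3)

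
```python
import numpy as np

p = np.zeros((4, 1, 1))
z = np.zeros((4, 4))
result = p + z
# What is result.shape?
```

(4, 4, 4)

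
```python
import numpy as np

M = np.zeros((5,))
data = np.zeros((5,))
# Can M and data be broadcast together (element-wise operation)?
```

Yes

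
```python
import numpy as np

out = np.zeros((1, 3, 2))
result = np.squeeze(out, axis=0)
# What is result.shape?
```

(3, 2)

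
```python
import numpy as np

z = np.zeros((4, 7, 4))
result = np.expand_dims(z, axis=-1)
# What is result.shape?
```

(4, 7, 4, 1)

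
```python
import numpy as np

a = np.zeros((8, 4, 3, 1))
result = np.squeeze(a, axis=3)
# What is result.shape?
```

(8, 4, 3)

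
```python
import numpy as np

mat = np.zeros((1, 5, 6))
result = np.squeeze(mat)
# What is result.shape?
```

(5, 6)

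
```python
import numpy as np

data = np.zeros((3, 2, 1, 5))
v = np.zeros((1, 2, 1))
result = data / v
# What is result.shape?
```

(3, 2, 2, 5)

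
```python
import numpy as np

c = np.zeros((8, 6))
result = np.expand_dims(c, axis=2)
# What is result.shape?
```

(8, 6, 1)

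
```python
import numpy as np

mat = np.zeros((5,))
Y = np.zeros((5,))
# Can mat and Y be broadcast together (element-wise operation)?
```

Yes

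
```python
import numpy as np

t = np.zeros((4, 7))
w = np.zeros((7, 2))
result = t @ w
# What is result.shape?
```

(4, 2)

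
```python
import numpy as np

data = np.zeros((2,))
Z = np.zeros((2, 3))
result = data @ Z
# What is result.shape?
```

(3,)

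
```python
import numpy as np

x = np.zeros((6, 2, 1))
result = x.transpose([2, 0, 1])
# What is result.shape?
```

(1, 6, 2)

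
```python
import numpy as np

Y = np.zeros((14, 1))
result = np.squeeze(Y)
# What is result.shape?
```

(14,)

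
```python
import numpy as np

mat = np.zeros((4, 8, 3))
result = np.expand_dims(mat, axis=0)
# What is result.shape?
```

(1, 4, 8, 3)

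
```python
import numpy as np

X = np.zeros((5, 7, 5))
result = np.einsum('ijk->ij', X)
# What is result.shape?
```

(5, 7)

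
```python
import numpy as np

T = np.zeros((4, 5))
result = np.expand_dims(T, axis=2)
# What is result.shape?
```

(4, 5, 1)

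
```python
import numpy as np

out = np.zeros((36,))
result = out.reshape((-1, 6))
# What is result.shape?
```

(6, 6)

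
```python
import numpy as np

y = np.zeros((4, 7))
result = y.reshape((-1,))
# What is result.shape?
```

(28,)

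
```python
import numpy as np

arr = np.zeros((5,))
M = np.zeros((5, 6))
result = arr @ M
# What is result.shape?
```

(6,)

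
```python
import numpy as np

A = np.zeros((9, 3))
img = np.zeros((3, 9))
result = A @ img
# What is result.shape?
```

(9, 9)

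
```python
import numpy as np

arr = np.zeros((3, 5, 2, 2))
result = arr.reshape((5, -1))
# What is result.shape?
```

(5, 12)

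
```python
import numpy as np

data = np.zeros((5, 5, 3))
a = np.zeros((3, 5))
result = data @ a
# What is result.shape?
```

(5, 5, 5)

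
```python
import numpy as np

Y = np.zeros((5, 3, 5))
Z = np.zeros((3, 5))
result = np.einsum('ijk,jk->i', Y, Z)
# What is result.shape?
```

(5,)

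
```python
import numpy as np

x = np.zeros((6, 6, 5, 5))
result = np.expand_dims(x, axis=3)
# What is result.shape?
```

(6, 6, 5, 1, 5)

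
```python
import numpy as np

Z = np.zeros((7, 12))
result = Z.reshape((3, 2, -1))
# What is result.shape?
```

(3, 2, 14)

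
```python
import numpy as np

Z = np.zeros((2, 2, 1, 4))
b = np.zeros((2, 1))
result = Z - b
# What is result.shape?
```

(2, 2, 2, 4)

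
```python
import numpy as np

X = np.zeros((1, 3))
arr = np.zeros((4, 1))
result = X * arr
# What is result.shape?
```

(4, 3)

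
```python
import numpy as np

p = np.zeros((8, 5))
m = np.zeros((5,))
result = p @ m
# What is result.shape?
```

(8,)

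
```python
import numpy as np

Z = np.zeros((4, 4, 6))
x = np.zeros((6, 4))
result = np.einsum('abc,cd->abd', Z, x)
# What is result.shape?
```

(4, 4, 4)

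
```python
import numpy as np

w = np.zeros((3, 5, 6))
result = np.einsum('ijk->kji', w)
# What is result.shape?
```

(6, 5, 3)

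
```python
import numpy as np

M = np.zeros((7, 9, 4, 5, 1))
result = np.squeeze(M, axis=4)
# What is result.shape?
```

(7, 9, 4, 5)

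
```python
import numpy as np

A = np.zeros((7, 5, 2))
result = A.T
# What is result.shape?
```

(2, 5, 7)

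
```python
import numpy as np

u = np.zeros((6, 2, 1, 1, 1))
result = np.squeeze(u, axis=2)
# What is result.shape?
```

(6, 2, 1, 1)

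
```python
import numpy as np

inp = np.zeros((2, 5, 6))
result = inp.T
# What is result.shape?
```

(6, 5, 2)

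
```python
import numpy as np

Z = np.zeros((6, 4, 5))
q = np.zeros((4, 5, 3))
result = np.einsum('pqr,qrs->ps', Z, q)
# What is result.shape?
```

(6, 3)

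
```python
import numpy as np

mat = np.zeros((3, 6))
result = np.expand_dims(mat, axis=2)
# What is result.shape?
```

(3, 6, 1)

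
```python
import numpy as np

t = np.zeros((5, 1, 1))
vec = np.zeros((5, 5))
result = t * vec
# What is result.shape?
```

(5, 5, 5)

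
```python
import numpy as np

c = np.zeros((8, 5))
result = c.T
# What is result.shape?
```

(5, 8)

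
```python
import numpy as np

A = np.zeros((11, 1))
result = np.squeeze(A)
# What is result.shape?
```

(11,)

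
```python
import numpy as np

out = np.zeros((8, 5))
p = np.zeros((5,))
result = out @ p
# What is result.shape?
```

(8,)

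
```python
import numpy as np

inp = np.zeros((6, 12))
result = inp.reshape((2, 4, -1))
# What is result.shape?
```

(2, 4, 9)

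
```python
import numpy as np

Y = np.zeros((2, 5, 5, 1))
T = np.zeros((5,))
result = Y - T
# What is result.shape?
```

(2, 5, 5, 5)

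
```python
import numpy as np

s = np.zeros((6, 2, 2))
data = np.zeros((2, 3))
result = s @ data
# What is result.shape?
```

(6, 2, 3)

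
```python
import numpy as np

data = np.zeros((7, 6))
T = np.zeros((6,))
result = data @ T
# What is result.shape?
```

(7,)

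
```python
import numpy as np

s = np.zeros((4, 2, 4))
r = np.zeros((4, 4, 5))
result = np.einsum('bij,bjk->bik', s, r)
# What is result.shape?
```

(4, 2, 5)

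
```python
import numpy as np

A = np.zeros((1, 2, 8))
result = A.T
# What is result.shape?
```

(8, 2, 1)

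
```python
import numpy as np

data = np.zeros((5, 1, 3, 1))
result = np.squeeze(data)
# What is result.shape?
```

(5, 3)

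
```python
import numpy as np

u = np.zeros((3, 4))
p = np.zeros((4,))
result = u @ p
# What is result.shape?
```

(3,)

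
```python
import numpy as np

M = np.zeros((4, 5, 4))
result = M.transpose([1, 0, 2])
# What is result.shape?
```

(5, 4, 4)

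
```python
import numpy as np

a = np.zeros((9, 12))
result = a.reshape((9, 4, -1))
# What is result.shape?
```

(9, 4, 3)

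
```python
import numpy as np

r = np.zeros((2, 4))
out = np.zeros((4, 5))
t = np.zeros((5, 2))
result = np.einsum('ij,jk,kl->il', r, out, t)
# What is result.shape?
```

(2, 2)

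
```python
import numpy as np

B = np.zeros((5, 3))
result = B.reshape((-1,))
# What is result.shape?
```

(15,)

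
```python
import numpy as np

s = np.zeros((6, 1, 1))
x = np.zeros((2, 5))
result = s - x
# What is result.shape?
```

(6, 2, 5)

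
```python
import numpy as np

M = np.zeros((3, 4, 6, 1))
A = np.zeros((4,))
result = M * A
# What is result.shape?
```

(3, 4, 6, 4)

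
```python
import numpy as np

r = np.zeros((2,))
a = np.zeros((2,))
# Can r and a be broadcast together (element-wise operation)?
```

Yes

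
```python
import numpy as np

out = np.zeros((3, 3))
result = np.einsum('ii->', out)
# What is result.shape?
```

()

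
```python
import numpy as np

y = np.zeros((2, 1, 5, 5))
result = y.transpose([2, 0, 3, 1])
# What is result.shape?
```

(5, 2, 5, 1)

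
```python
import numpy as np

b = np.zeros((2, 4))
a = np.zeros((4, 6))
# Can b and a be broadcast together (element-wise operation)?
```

No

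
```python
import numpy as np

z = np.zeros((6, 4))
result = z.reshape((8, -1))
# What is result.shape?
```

(8, 3)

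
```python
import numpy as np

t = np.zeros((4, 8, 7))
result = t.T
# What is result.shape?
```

(7, 8, 4)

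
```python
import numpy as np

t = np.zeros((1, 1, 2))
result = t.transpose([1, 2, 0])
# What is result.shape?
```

(1, 2, 1)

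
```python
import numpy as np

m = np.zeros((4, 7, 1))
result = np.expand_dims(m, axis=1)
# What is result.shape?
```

(4, 1, 7, 1)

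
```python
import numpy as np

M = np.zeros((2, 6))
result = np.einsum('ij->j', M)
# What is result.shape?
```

(6,)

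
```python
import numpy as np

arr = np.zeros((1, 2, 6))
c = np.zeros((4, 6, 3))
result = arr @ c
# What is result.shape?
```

(4, 2, 3)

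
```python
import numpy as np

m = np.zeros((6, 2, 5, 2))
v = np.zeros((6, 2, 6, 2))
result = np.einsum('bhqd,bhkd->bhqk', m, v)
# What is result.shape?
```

(6, 2, 5, 6)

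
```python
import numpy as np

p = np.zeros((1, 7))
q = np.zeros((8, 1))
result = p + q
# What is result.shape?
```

(8, 7)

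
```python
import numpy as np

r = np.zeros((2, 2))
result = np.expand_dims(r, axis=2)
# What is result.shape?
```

(2, 2, 1)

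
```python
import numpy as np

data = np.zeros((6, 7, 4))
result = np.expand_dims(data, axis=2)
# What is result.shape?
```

(6, 7, 1, 4)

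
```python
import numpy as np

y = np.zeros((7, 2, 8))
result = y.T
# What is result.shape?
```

(8, 2, 7)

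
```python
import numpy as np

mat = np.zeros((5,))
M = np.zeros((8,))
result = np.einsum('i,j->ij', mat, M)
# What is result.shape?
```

(5, 8)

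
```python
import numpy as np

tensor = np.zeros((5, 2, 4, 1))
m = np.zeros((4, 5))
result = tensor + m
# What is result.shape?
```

(5, 2, 4, 5)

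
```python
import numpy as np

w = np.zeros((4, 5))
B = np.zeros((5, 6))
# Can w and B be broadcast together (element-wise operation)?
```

No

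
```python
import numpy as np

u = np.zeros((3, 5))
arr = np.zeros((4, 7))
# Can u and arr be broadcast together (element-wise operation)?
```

No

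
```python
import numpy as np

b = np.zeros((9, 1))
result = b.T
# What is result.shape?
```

(1, 9)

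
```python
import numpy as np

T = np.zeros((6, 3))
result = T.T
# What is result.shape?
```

(3, 6)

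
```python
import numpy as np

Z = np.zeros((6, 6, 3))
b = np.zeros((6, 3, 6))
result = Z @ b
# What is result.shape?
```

(6, 6, 6)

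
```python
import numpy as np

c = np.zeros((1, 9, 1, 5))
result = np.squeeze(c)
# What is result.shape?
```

(9, 5)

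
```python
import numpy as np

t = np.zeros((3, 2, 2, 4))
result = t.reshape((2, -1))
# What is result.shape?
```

(2, 24)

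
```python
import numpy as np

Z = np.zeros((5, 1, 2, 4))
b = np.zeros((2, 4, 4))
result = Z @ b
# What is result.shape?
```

(5, 2, 2, 4)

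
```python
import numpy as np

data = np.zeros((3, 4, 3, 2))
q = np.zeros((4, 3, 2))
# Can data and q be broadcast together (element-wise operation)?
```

Yes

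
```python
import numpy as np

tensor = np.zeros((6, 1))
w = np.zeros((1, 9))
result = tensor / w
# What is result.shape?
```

(6, 9)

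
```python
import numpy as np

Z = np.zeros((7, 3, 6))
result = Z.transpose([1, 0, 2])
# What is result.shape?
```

(3, 7, 6)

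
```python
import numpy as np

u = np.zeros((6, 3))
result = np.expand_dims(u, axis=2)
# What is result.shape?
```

(6, 3, 1)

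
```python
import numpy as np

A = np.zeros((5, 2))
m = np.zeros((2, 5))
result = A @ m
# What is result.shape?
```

(5, 5)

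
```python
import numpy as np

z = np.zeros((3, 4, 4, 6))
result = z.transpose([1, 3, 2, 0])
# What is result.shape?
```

(4, 6, 4, 3)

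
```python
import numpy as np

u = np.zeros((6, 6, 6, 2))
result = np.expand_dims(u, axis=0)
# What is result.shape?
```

(1, 6, 6, 6, 2)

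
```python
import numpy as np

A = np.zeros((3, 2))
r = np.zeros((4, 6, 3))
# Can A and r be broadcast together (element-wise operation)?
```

No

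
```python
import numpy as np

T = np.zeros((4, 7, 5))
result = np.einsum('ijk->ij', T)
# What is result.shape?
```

(4, 7)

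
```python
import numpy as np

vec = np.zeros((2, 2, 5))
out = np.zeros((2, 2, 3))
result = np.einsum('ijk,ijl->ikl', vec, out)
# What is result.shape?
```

(2, 5, 3)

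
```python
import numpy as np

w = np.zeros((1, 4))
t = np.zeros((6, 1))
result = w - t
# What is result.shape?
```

(6, 4)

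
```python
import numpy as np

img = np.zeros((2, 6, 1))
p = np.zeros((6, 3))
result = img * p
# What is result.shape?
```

(2, 6, 3)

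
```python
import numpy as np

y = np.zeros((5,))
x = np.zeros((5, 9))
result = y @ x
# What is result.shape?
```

(9,)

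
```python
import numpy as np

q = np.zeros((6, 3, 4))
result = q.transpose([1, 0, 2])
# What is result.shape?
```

(3, 6, 4)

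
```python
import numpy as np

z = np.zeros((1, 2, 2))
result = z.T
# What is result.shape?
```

(2, 2, 1)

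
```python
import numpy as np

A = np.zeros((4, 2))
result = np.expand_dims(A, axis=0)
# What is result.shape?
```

(1, 4, 2)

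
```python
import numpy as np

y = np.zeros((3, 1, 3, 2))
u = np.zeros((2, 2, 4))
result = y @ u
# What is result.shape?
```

(3, 2, 3, 4)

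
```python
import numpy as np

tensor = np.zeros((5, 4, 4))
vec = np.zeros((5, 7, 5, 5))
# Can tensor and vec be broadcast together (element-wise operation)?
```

No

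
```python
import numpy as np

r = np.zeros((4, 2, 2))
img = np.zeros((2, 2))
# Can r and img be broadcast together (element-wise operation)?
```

Yes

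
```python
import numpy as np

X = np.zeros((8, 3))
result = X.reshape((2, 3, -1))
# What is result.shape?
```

(2, 3, 4)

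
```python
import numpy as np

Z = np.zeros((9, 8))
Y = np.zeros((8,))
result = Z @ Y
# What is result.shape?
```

(9,)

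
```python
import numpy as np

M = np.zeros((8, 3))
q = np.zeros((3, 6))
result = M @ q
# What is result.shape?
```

(8, 6)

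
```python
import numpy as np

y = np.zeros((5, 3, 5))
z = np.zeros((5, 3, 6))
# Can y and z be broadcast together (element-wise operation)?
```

No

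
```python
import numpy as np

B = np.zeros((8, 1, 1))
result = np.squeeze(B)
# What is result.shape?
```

(8,)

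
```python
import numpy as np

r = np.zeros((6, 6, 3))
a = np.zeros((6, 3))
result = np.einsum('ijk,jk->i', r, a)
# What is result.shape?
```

(6,)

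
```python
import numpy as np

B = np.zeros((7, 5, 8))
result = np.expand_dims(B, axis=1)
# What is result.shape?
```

(7, 1, 5, 8)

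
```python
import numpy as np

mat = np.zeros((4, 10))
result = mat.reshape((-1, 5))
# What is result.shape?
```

(8, 5)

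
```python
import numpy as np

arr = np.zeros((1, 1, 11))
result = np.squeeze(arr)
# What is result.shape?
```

(11,)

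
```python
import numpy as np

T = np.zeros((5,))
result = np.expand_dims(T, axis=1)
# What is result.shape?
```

(5, 1)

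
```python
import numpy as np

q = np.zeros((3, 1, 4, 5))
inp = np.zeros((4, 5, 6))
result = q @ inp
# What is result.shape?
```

(3, 4, 4, 6)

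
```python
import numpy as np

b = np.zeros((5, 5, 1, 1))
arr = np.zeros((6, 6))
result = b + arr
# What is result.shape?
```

(5, 5, 6, 6)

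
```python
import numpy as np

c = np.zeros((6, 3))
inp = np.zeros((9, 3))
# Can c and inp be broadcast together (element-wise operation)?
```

No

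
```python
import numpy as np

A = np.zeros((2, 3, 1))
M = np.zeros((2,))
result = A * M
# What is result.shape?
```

(2, 3, 2)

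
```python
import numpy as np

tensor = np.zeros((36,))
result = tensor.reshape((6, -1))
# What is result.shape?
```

(6, 6)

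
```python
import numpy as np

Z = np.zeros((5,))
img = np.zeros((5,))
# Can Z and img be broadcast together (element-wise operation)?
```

Yes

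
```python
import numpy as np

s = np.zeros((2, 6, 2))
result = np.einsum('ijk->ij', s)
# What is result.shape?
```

(2, 6)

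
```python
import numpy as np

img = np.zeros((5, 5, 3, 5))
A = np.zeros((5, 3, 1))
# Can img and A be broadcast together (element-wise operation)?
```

Yes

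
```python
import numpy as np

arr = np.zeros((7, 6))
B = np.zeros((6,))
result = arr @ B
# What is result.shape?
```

(7,)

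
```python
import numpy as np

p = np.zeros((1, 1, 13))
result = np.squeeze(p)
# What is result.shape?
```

(13,)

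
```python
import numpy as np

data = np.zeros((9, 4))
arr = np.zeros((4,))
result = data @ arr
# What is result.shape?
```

(9,)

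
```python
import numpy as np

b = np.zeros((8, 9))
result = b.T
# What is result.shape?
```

(9, 8)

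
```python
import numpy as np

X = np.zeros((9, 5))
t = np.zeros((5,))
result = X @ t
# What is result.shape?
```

(9,)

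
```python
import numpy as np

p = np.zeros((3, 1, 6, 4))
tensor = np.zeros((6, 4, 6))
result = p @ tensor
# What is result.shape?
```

(3, 6, 6, 6)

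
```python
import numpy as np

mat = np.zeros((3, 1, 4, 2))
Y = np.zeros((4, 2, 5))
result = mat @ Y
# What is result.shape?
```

(3, 4, 4, 5)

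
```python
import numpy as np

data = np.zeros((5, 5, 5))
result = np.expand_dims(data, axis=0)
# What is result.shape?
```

(1, 5, 5, 5)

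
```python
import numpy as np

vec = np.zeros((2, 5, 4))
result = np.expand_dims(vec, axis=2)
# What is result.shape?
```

(2, 5, 1, 4)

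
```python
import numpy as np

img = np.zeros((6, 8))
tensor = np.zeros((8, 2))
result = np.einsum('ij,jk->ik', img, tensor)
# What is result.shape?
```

(6, 2)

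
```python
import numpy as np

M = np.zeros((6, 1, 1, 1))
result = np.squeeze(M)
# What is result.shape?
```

(6,)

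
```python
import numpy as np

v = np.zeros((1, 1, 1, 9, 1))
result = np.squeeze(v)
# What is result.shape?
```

(9,)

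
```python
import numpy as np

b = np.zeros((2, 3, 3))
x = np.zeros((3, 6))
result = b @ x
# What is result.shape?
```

(2, 3, 6)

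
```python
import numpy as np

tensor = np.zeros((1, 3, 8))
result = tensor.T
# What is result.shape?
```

(8, 3, 1)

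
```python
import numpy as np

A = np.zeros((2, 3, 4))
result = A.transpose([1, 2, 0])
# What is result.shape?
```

(3, 4, 2)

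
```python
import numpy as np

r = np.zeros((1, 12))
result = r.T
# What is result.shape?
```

(12, 1)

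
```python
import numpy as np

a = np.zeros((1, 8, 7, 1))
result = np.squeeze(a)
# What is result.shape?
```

(8, 7)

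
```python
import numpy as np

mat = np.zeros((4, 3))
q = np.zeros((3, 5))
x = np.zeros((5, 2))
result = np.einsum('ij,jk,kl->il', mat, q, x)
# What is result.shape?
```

(4, 2)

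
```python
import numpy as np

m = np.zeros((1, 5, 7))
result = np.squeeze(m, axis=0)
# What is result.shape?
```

(5, 7)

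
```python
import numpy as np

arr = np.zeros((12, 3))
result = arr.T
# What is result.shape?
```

(3, 12)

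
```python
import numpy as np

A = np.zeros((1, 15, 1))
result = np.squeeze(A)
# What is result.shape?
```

(15,)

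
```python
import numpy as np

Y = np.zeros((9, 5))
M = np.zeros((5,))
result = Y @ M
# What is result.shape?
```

(9,)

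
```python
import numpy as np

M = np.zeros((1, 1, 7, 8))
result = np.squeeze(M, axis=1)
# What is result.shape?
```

(1, 7, 8)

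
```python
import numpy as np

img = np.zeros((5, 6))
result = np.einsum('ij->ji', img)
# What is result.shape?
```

(6, 5)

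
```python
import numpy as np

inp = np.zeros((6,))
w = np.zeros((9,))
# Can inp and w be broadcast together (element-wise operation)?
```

No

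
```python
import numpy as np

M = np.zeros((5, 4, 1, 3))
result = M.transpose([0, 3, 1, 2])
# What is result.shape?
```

(5, 3, 4, 1)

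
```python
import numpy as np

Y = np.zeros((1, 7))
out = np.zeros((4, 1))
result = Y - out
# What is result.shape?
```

(4, 7)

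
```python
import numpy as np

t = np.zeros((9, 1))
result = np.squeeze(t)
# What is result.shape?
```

(9,)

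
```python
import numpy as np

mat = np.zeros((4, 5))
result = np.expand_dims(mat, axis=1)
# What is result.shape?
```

(4, 1, 5)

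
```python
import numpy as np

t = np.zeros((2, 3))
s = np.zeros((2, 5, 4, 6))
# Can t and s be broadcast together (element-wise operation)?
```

No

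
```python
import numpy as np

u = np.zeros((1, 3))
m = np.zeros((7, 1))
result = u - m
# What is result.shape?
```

(7, 3)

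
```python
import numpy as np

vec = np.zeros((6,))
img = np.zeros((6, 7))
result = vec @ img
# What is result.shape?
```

(7,)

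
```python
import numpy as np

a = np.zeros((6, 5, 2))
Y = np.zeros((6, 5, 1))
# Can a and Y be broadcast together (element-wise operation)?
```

Yes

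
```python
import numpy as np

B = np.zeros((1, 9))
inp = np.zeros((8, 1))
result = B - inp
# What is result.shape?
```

(8, 9)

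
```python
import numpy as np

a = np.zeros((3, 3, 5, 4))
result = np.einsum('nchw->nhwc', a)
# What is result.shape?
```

(3, 5, 4, 3)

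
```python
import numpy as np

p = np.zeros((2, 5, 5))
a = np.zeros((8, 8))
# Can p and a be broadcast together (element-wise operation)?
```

No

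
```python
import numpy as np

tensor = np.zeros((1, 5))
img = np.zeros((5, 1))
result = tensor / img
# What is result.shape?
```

(5, 5)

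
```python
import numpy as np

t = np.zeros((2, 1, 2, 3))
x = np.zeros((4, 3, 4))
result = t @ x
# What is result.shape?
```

(2, 4, 2, 4)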